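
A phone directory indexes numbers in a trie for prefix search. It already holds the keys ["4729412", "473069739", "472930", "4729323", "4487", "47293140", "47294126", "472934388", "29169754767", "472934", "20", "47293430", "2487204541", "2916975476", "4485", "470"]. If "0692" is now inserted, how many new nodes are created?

4

No existing word starts with "0", so every character of "0692" needs a new node.
4 − 0 = 4 new nodes.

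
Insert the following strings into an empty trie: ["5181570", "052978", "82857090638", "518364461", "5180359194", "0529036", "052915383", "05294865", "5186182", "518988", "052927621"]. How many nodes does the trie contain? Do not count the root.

Trace insertions, counting only characters that open a new branch:
  "5181570" → 7 new (5, 1, 8, 1, 5, 7, 0)
  "052978" → 6 new (0, 5, 2, 9, 7, 8)
  "82857090638" → 11 new (8, 2, 8, 5, 7, 0, 9, 0, 6, 3, 8)
  "518364461" → prefix "518" already present; 6 new (3, 6, 4, 4, 6, 1)
  "5180359194" → prefix "518" already present; 7 new (0, 3, 5, 9, 1, 9, 4)
  "0529036" → prefix "0529" already present; 3 new (0, 3, 6)
  "052915383" → prefix "0529" already present; 5 new (1, 5, 3, 8, 3)
  "05294865" → prefix "0529" already present; 4 new (4, 8, 6, 5)
  "5186182" → prefix "518" already present; 4 new (6, 1, 8, 2)
  "518988" → prefix "518" already present; 3 new (9, 8, 8)
  "052927621" → prefix "0529" already present; 5 new (2, 7, 6, 2, 1)
Total nodes = 7 + 6 + 11 + 6 + 7 + 3 + 5 + 4 + 4 + 3 + 5 = 61

61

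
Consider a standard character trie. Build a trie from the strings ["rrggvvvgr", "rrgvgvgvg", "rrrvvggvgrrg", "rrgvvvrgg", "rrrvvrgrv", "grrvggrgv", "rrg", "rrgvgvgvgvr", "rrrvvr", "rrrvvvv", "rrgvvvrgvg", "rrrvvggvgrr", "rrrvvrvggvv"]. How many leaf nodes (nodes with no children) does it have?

Leaves are exactly the stored words that no other stored word extends.
Those words: "grrvggrgv", "rrggvvvgr", "rrgvgvgvgvr", "rrgvvvrgg", "rrgvvvrgvg", "rrrvvggvgrrg", "rrrvvrgrv", "rrrvvrvggvv", "rrrvvvv"
Leaf count: 9

9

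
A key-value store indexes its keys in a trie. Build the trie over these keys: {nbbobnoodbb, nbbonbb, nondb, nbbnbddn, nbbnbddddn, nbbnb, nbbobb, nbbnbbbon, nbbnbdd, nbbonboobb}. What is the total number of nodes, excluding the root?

Trace insertions, counting only characters that open a new branch:
  "nbbobnoodbb" → 11 new (n, b, b, o, b, n, o, o, d, b, b)
  "nbbonbb" → prefix "nbbo" already present; 3 new (n, b, b)
  "nondb" → prefix "n" already present; 4 new (o, n, d, b)
  "nbbnbddn" → prefix "nbb" already present; 5 new (n, b, d, d, n)
  "nbbnbddddn" → prefix "nbbnbdd" already present; 3 new (d, d, n)
  "nbbnb" → prefix "nbbnb" already present; 0 new (none)
  "nbbobb" → prefix "nbbob" already present; 1 new (b)
  "nbbnbbbon" → prefix "nbbnb" already present; 4 new (b, b, o, n)
  "nbbnbdd" → prefix "nbbnbdd" already present; 0 new (none)
  "nbbonboobb" → prefix "nbbonb" already present; 4 new (o, o, b, b)
Total nodes = 11 + 3 + 4 + 5 + 3 + 0 + 1 + 4 + 0 + 4 = 35

35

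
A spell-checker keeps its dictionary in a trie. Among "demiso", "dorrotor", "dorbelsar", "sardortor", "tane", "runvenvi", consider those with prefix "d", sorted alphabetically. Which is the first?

Filter for "d…" and sort: "demiso", "dorbelsar", "dorrotor"
The 1st is demiso.

demiso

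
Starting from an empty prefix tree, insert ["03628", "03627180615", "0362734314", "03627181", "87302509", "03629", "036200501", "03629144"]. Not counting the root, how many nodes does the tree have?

35

Trace insertions, counting only characters that open a new branch:
  "03628" → 5 new (0, 3, 6, 2, 8)
  "03627180615" → prefix "0362" already present; 7 new (7, 1, 8, 0, 6, 1, 5)
  "0362734314" → prefix "03627" already present; 5 new (3, 4, 3, 1, 4)
  "03627181" → prefix "0362718" already present; 1 new (1)
  "87302509" → 8 new (8, 7, 3, 0, 2, 5, 0, 9)
  "03629" → prefix "0362" already present; 1 new (9)
  "036200501" → prefix "0362" already present; 5 new (0, 0, 5, 0, 1)
  "03629144" → prefix "03629" already present; 3 new (1, 4, 4)
Total nodes = 5 + 7 + 5 + 1 + 8 + 1 + 5 + 3 = 35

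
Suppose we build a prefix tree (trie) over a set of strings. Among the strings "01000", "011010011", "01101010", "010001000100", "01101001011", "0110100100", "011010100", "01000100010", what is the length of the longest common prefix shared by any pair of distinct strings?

The deepest shared node is where two words last agree before diverging.
"01000100010" and "010001000100" agree on "01000100010" (11 characters) before diverging; nothing deeper is shared.
Longest shared-prefix length: 11

11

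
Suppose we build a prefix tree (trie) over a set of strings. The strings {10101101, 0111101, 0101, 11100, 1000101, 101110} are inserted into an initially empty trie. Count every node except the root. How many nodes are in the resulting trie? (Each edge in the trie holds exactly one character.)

For each word, the new-node count is its length minus the longest prefix already in the trie:
  "10101101" → 8 new (1, 0, 1, 0, 1, 1, 0, 1)
  "0111101" → 7 new (0, 1, 1, 1, 1, 0, 1)
  "0101" → prefix "01" already present; 2 new (0, 1)
  "11100" → prefix "1" already present; 4 new (1, 1, 0, 0)
  "1000101" → prefix "10" already present; 5 new (0, 0, 1, 0, 1)
  "101110" → prefix "101" already present; 3 new (1, 1, 0)
Total nodes = 8 + 7 + 2 + 4 + 5 + 3 = 29

29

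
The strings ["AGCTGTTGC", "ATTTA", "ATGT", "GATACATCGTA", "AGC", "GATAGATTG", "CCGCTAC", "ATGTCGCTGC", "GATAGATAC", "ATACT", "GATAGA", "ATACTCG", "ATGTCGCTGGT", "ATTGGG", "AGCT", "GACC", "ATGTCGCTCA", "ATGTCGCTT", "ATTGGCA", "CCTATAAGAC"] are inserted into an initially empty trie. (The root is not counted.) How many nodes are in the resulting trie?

71

Count nodes per top-level branch (shared prefixes stored once):
  'A'-branch (AGC, AGCT, AGCTGTTGC, ATACT, ATACTCG, ATGT, ATGTCGCTCA, ATGTCGCTGC, ATGTCGCTGGT, ATGTCGCTT, ATTGGCA, ATTGGG, ATTTA): 36 nodes
  'C'-branch (CCGCTAC, CCTATAAGAC): 15 nodes
  'G'-branch (GACC, GATACATCGTA, GATAGA, GATAGATAC, GATAGATTG): 20 nodes
Sum: 71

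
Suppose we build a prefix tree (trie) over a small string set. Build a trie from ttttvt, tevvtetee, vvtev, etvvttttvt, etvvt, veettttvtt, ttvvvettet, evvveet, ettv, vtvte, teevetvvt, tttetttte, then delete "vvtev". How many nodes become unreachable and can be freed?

Walk "vvtev" from the leaf back toward the root, removing each node that no remaining word uses.
The suffix "vtev" (4 nodes) is used only by "vvtev"; the node for "v" still has the child "e", so pruning stops there.
Nodes removed: 4

4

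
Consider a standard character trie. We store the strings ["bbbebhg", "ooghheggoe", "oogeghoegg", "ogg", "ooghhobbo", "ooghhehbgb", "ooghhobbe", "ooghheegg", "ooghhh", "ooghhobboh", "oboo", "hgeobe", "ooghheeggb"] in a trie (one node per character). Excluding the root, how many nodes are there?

50

Insert word by word; a character creates a node only if that edge doesn't already exist:
  "bbbebhg" → 7 new (b, b, b, e, b, h, g)
  "ooghheggoe" → 10 new (o, o, g, h, h, e, g, g, o, e)
  "oogeghoegg" → prefix "oog" already present; 7 new (e, g, h, o, e, g, g)
  "ogg" → prefix "o" already present; 2 new (g, g)
  "ooghhobbo" → prefix "ooghh" already present; 4 new (o, b, b, o)
  "ooghhehbgb" → prefix "ooghhe" already present; 4 new (h, b, g, b)
  "ooghhobbe" → prefix "ooghhobb" already present; 1 new (e)
  "ooghheegg" → prefix "ooghhe" already present; 3 new (e, g, g)
  "ooghhh" → prefix "ooghh" already present; 1 new (h)
  "ooghhobboh" → prefix "ooghhobbo" already present; 1 new (h)
  "oboo" → prefix "o" already present; 3 new (b, o, o)
  "hgeobe" → 6 new (h, g, e, o, b, e)
  "ooghheeggb" → prefix "ooghheegg" already present; 1 new (b)
Total nodes = 7 + 10 + 7 + 2 + 4 + 4 + 1 + 3 + 1 + 1 + 3 + 6 + 1 = 50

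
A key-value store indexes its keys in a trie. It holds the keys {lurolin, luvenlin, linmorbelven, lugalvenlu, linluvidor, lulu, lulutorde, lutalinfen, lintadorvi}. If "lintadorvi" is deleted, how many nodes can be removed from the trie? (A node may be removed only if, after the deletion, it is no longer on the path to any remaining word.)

7

A node on "lintadorvi"'s path can go only if nothing else ends at it or branches off below it.
The suffix "tadorvi" (7 nodes) is used only by "lintadorvi"; the node for "lin" still has the child "m", so pruning stops there.
Nodes removed: 7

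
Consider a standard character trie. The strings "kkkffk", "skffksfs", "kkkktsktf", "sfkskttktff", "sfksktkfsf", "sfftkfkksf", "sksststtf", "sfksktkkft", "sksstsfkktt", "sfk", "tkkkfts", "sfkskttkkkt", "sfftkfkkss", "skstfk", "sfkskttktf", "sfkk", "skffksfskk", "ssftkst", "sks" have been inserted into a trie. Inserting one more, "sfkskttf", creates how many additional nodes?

The longest prefix of "sfkskttf" already in the trie is "sfksktt" (length 7).
So 8 − 7 = 1 new nodes.

1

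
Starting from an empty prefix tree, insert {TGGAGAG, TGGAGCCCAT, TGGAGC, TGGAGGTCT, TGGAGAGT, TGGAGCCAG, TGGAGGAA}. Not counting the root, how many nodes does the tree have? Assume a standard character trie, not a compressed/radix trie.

For each word, the new-node count is its length minus the longest prefix already in the trie:
  "TGGAGAG" → 7 new (T, G, G, A, G, A, G)
  "TGGAGCCCAT" → prefix "TGGAG" already present; 5 new (C, C, C, A, T)
  "TGGAGC" → prefix "TGGAGC" already present; 0 new (none)
  "TGGAGGTCT" → prefix "TGGAG" already present; 4 new (G, T, C, T)
  "TGGAGAGT" → prefix "TGGAGAG" already present; 1 new (T)
  "TGGAGCCAG" → prefix "TGGAGCC" already present; 2 new (A, G)
  "TGGAGGAA" → prefix "TGGAGG" already present; 2 new (A, A)
Total nodes = 7 + 5 + 0 + 4 + 1 + 2 + 2 = 21

21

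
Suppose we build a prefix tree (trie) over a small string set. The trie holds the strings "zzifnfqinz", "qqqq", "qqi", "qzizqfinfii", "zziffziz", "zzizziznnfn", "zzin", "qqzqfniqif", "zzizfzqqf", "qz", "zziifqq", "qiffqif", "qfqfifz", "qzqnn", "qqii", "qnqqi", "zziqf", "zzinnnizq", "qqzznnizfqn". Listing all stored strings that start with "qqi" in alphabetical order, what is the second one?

qqii

DFS of the "qqi" subtree visits, in order: "qqi", "qqii"
Position 2: qqii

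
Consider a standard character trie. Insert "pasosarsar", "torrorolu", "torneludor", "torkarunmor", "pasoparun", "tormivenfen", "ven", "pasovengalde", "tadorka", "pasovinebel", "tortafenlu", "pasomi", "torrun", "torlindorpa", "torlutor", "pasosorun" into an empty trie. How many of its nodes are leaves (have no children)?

16

A leaf is a node with no children — equivalently, the end of a word that is not a proper prefix of any other stored word.
Those words: "pasomi", "pasoparun", "pasosarsar", "pasosorun", "pasovengalde", "pasovinebel", "tadorka", "torkarunmor", "torlindorpa", "torlutor", "tormivenfen", "torneludor", "torrorolu", "torrun", "tortafenlu", "ven"
Leaf count: 16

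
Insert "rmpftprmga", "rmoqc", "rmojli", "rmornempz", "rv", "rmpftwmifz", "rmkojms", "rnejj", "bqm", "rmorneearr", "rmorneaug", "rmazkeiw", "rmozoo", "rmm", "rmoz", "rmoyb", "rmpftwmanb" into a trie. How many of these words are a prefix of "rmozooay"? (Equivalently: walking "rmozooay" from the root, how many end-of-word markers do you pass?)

Walk "rmozooay" from the root; an end-of-word marker is hit whenever a stored word is a prefix of "rmozooay".
Prefixes of the query that are stored words: "rmoz", "rmozoo"
Count: 2

2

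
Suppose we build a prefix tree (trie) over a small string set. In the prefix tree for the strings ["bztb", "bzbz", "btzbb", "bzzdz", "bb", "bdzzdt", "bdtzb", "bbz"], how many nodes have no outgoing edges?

Leaves are exactly the stored words that no other stored word extends.
Those words: "bbz", "bdtzb", "bdzzdt", "btzbb", "bzbz", "bztb", "bzzdz"
Leaf count: 7

7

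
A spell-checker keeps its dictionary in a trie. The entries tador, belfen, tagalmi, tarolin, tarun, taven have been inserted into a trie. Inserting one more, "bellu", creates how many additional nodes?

"bel" is already a path in the trie; the remaining "lu" must be added.
Each of the 2 remaining characters creates one node.

2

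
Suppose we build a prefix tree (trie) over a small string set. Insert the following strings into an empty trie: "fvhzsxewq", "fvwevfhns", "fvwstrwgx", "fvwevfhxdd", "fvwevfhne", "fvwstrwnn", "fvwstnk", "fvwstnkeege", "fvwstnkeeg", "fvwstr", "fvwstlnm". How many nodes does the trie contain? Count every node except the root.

Trie structure (* marks end of a word):
(root)
└─ f
   └─ v
      ├─ h
      │  └─ z
      │     └─ s
      │        └─ x
      │           └─ e
      │              └─ w
      │                 └─ q *
      └─ w
         ├─ e
         │  └─ v
         │     └─ f
         │        └─ h
         │           ├─ n
         │           │  ├─ e *
         │           │  └─ s *
         │           └─ x
         │              └─ d
         │                 └─ d *
         └─ s
            └─ t
               ├─ l
               │  └─ n
               │     └─ m *
               ├─ n
               │  └─ k *
               │     └─ e
               │        └─ e
               │           └─ g *
               │              └─ e *
               └─ r *
                  └─ w
                     ├─ g
                     │  └─ x *
                     └─ n
                        └─ n *
Counting every labelled node above: 37.

37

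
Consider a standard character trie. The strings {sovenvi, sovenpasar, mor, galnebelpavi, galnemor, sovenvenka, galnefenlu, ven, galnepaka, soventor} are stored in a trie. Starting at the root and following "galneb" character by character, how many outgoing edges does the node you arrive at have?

1

The children of the "galneb" node are the distinct next characters among strings starting with "galneb".
Distinct next characters after "galneb": e.
That node has 1 child edge.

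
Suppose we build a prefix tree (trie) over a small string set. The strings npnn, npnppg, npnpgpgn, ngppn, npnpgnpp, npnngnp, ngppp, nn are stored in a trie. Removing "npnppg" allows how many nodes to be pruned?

Walk "npnppg" from the leaf back toward the root, removing each node that no remaining word uses.
The suffix "pg" (2 nodes) is used only by "npnppg"; the node for "npnp" still has the child "g", so pruning stops there.
Nodes removed: 2

2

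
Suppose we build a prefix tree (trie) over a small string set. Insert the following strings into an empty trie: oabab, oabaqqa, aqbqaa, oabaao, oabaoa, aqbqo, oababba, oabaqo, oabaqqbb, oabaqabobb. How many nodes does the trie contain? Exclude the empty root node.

Trace insertions, counting only characters that open a new branch:
  "oabab" → 5 new (o, a, b, a, b)
  "oabaqqa" → prefix "oaba" already present; 3 new (q, q, a)
  "aqbqaa" → 6 new (a, q, b, q, a, a)
  "oabaao" → prefix "oaba" already present; 2 new (a, o)
  "oabaoa" → prefix "oaba" already present; 2 new (o, a)
  "aqbqo" → prefix "aqbq" already present; 1 new (o)
  "oababba" → prefix "oabab" already present; 2 new (b, a)
  "oabaqo" → prefix "oabaq" already present; 1 new (o)
  "oabaqqbb" → prefix "oabaqq" already present; 2 new (b, b)
  "oabaqabobb" → prefix "oabaq" already present; 5 new (a, b, o, b, b)
Total nodes = 5 + 3 + 6 + 2 + 2 + 1 + 2 + 1 + 2 + 5 = 29

29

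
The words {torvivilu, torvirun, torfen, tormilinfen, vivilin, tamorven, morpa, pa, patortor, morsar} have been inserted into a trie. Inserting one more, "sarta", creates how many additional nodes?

5

Nothing in the trie begins with "s"; the whole of "sarta" is new.
5 − 0 = 5 new nodes.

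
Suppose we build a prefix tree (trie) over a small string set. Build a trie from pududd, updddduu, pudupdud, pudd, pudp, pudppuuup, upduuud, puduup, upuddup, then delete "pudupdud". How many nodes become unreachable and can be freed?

A node on "pudupdud"'s path can go only if nothing else ends at it or branches off below it.
The suffix "pdud" (4 nodes) is used only by "pudupdud"; the node for "pudu" still has the child "d", so pruning stops there.
Nodes removed: 4

4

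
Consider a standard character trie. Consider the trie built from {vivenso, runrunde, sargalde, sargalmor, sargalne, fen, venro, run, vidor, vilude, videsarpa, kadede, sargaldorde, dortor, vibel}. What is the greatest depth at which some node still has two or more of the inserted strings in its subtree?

7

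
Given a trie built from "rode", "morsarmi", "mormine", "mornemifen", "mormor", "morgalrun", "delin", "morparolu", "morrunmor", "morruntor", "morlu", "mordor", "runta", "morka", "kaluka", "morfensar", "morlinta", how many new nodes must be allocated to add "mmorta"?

5

"m" is already a path in the trie; the remaining "morta" must be added.
Each of the 5 remaining characters creates one node.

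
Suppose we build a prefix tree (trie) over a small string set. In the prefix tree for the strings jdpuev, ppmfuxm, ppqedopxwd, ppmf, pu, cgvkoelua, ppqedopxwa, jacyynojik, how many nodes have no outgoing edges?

7

A leaf is a node with no children — equivalently, the end of a word that is not a proper prefix of any other stored word.
Those words: "cgvkoelua", "jacyynojik", "jdpuev", "ppmfuxm", "ppqedopxwa", "ppqedopxwd", "pu"
Leaf count: 7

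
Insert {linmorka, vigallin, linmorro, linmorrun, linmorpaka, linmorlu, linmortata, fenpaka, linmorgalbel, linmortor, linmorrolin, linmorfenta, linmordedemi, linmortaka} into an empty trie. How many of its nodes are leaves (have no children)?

13

A leaf is a node with no children — equivalently, the end of a word that is not a proper prefix of any other stored word.
Those words: "fenpaka", "linmordedemi", "linmorfenta", "linmorgalbel", "linmorka", "linmorlu", "linmorpaka", "linmorrolin", "linmorrun", "linmortaka", "linmortata", "linmortor", "vigallin"
Leaf count: 13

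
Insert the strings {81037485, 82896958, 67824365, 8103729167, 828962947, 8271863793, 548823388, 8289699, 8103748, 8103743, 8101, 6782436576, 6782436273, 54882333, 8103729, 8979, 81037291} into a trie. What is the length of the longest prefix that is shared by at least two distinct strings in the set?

Equivalently: take the maximum, over all pairs, of their longest common prefix length.
e.g. "67824365" and "6782436576" share the prefix "67824365" of length 8; no pair shares a longer one.
Longest shared-prefix length: 8

8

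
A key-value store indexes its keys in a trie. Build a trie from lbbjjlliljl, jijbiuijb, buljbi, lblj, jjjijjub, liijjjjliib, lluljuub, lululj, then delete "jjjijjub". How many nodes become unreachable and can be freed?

A node on "jjjijjub"'s path can go only if nothing else ends at it or branches off below it.
The suffix "jjijjub" (7 nodes) is used only by "jjjijjub"; the node for "j" still has the child "i", so pruning stops there.
Nodes removed: 7

7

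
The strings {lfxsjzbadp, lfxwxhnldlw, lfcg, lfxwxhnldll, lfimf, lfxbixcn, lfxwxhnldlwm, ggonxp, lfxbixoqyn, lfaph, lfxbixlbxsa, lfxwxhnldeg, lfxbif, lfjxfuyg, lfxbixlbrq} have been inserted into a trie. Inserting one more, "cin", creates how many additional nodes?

"cin" shares no prefix with any stored word, so all 3 characters open new nodes.
3 − 0 = 3 new nodes.

3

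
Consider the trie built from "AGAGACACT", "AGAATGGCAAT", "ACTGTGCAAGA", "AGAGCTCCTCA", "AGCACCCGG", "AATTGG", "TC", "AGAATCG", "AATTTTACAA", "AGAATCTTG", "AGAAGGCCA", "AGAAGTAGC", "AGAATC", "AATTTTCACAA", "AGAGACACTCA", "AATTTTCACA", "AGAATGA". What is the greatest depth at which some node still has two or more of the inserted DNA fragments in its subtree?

The deepest shared node is where two words last agree before diverging.
e.g. "AATTTTCACA" and "AATTTTCACAA" share the prefix "AATTTTCACA" of length 10; no pair shares a longer one.
Longest shared-prefix length: 10

10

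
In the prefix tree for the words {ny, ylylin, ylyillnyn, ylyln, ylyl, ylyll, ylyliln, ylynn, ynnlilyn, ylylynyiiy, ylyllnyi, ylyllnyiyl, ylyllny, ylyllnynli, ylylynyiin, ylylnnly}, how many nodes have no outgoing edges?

11

A leaf is a node with no children — equivalently, the end of a word that is not a proper prefix of any other stored word.
Those words: "ny", "ylyillnyn", "ylyliln", "ylylin", "ylyllnyiyl", "ylyllnynli", "ylylnnly", "ylylynyiin", "ylylynyiiy", "ylynn", "ynnlilyn"
Leaf count: 11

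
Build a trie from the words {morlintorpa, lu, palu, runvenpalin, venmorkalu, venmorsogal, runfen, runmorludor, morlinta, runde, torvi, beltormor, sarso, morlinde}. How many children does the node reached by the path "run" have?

4

Follow the path "run" to its node, then look at its outgoing edges.
Distinct next characters after "run": d, f, m, v.
That node has 4 child edges.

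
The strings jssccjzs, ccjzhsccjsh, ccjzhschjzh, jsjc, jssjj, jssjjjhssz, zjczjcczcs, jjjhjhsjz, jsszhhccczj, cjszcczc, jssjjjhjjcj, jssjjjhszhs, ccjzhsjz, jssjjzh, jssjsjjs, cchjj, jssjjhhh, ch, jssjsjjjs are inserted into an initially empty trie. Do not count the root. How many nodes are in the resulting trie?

Trace insertions, counting only characters that open a new branch:
  "jssccjzs" → 8 new (j, s, s, c, c, j, z, s)
  "ccjzhsccjsh" → 11 new (c, c, j, z, h, s, c, c, j, s, h)
  "ccjzhschjzh" → prefix "ccjzhsc" already present; 4 new (h, j, z, h)
  "jsjc" → prefix "js" already present; 2 new (j, c)
  "jssjj" → prefix "jss" already present; 2 new (j, j)
  "jssjjjhssz" → prefix "jssjj" already present; 5 new (j, h, s, s, z)
  "zjczjcczcs" → 10 new (z, j, c, z, j, c, c, z, c, s)
  "jjjhjhsjz" → prefix "j" already present; 8 new (j, j, h, j, h, s, j, z)
  "jsszhhccczj" → prefix "jss" already present; 8 new (z, h, h, c, c, c, z, j)
  "cjszcczc" → prefix "c" already present; 7 new (j, s, z, c, c, z, c)
  "jssjjjhjjcj" → prefix "jssjjjh" already present; 4 new (j, j, c, j)
  "jssjjjhszhs" → prefix "jssjjjhs" already present; 3 new (z, h, s)
  "ccjzhsjz" → prefix "ccjzhs" already present; 2 new (j, z)
  "jssjjzh" → prefix "jssjj" already present; 2 new (z, h)
  "jssjsjjs" → prefix "jssj" already present; 4 new (s, j, j, s)
  "cchjj" → prefix "cc" already present; 3 new (h, j, j)
  "jssjjhhh" → prefix "jssjj" already present; 3 new (h, h, h)
  "ch" → prefix "c" already present; 1 new (h)
  "jssjsjjjs" → prefix "jssjsjj" already present; 2 new (j, s)
Total nodes = 8 + 11 + 4 + 2 + 2 + 5 + 10 + 8 + 8 + 7 + 4 + 3 + 2 + 2 + 4 + 3 + 3 + 1 + 2 = 89

89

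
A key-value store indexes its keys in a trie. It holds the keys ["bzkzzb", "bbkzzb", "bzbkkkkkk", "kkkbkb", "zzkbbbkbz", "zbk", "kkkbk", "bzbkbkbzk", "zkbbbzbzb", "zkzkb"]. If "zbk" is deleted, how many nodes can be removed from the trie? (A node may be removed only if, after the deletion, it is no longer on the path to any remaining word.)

2

After clearing the end-marker at "zbk", prune upward until reaching a node still needed by another word.
The suffix "bk" (2 nodes) is used only by "zbk"; the node for "z" still has the child "z", so pruning stops there.
Nodes removed: 2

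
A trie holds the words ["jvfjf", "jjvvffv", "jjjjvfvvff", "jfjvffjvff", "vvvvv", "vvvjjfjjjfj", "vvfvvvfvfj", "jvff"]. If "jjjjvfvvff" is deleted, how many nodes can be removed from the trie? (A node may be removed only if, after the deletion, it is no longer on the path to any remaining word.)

Walk "jjjjvfvvff" from the leaf back toward the root, removing each node that no remaining word uses.
The suffix "jjvfvvff" (8 nodes) is used only by "jjjjvfvvff"; the node for "jj" still has the child "v", so pruning stops there.
Nodes removed: 8

8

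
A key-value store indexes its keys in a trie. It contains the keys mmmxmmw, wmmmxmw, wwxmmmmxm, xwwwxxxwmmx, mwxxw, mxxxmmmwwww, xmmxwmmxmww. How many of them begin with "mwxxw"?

1

Walk to "mwxxw"; the words in its subtree are exactly those with that prefix.
Words under "mwxxw": mwxxw
Count: 1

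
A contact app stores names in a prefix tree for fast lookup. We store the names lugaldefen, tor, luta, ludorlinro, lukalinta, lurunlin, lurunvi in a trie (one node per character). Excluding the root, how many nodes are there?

Trace insertions, counting only characters that open a new branch:
  "lugaldefen" → 10 new (l, u, g, a, l, d, e, f, e, n)
  "tor" → 3 new (t, o, r)
  "luta" → prefix "lu" already present; 2 new (t, a)
  "ludorlinro" → prefix "lu" already present; 8 new (d, o, r, l, i, n, r, o)
  "lukalinta" → prefix "lu" already present; 7 new (k, a, l, i, n, t, a)
  "lurunlin" → prefix "lu" already present; 6 new (r, u, n, l, i, n)
  "lurunvi" → prefix "lurun" already present; 2 new (v, i)
Total nodes = 10 + 3 + 2 + 8 + 7 + 6 + 2 = 38

38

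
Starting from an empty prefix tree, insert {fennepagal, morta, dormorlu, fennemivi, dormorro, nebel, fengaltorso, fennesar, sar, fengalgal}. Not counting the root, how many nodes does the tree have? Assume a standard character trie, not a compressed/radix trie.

For each word, the new-node count is its length minus the longest prefix already in the trie:
  "fennepagal" → 10 new (f, e, n, n, e, p, a, g, a, l)
  "morta" → 5 new (m, o, r, t, a)
  "dormorlu" → 8 new (d, o, r, m, o, r, l, u)
  "fennemivi" → prefix "fenne" already present; 4 new (m, i, v, i)
  "dormorro" → prefix "dormor" already present; 2 new (r, o)
  "nebel" → 5 new (n, e, b, e, l)
  "fengaltorso" → prefix "fen" already present; 8 new (g, a, l, t, o, r, s, o)
  "fennesar" → prefix "fenne" already present; 3 new (s, a, r)
  "sar" → 3 new (s, a, r)
  "fengalgal" → prefix "fengal" already present; 3 new (g, a, l)
Total nodes = 10 + 5 + 8 + 4 + 2 + 5 + 8 + 3 + 3 + 3 = 51

51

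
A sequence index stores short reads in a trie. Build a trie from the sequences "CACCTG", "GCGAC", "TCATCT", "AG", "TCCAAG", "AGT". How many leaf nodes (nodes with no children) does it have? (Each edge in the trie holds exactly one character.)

5

A leaf is a node with no children — equivalently, the end of a word that is not a proper prefix of any other stored word.
Those words: "AGT", "CACCTG", "GCGAC", "TCATCT", "TCCAAG"
Leaf count: 5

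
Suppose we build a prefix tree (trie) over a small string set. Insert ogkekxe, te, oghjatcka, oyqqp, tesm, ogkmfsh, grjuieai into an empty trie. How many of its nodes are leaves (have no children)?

6

A leaf is a node with no children — equivalently, the end of a word that is not a proper prefix of any other stored word.
Those words: "grjuieai", "oghjatcka", "ogkekxe", "ogkmfsh", "oyqqp", "tesm"
Leaf count: 6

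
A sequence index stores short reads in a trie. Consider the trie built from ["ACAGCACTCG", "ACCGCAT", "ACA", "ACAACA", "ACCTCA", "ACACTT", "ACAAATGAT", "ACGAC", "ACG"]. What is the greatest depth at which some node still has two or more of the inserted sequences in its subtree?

4

Equivalently: take the maximum, over all pairs, of their longest common prefix length.
e.g. "ACAAATGAT" and "ACAACA" share the prefix "ACAA" of length 4; no pair shares a longer one.
Longest shared-prefix length: 4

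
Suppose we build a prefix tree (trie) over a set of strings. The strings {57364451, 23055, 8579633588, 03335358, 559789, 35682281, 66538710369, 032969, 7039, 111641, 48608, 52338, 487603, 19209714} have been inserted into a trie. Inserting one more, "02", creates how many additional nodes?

1

Walking "02" from the root, the first 1 characters ("0") follow existing edges; "2" is the first miss.
New nodes needed: |"02"| − 1 = 2 − 1 = 1.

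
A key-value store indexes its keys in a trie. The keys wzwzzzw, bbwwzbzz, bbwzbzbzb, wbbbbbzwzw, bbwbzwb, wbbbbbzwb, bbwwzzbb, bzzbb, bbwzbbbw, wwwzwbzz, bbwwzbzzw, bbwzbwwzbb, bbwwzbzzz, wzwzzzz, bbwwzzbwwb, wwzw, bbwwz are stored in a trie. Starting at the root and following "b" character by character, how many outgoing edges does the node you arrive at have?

Walk "b" from the root, arriving at one node.
Characters that immediately follow "b" among the stored strings: {b, z}.
That node has 2 child edges.

2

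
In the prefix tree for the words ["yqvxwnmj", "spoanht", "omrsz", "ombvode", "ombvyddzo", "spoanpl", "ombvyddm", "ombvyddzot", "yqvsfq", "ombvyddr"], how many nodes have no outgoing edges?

9

A leaf is a node with no children — equivalently, the end of a word that is not a proper prefix of any other stored word.
Those words: "ombvode", "ombvyddm", "ombvyddr", "ombvyddzot", "omrsz", "spoanht", "spoanpl", "yqvsfq", "yqvxwnmj"
Leaf count: 9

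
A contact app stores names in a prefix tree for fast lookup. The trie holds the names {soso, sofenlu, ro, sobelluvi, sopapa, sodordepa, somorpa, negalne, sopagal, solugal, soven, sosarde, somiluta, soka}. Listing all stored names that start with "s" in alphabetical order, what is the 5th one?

solugal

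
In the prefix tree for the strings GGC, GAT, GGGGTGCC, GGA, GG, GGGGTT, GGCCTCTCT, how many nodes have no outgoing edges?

5

Leaves are exactly the stored words that no other stored word extends.
Those words: "GAT", "GGA", "GGCCTCTCT", "GGGGTGCC", "GGGGTT"
Leaf count: 5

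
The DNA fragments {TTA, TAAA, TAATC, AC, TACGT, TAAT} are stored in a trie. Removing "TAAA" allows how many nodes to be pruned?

After clearing the end-marker at "TAAA", prune upward until reaching a node still needed by another word.
The suffix "A" (1 node) is used only by "TAAA"; the node for "TAA" still has the child "T", so pruning stops there.
Nodes removed: 1

1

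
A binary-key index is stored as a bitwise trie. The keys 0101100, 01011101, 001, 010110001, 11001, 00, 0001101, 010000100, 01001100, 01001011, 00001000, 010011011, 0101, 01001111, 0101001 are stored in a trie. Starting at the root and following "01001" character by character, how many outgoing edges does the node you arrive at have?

2

The children of the "01001" node are the distinct next characters among strings starting with "01001".
Characters that immediately follow "01001" among the stored strings: {0, 1}.
That node has 2 child edges.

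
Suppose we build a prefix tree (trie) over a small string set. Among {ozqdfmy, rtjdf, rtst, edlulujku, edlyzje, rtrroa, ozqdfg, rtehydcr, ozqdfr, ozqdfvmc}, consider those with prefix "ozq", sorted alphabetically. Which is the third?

Filter for "ozq…" and sort: "ozqdfg", "ozqdfmy", "ozqdfr", "ozqdfvmc"
The 3rd is ozqdfr.

ozqdfr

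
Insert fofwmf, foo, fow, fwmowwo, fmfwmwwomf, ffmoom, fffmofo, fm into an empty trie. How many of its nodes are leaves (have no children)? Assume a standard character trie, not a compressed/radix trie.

A leaf is a node with no children — equivalently, the end of a word that is not a proper prefix of any other stored word.
Those words: "fffmofo", "ffmoom", "fmfwmwwomf", "fofwmf", "foo", "fow", "fwmowwo"
Leaf count: 7

7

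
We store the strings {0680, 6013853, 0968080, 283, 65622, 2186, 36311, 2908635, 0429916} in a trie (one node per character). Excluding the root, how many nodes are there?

Count nodes per top-level branch (shared prefixes stored once):
  '0'-branch (0429916, 0680, 0968080): 16 nodes
  '2'-branch (2186, 283, 2908635): 12 nodes
  '3'-branch (36311): 5 nodes
  '6'-branch (6013853, 65622): 11 nodes
Sum: 44

44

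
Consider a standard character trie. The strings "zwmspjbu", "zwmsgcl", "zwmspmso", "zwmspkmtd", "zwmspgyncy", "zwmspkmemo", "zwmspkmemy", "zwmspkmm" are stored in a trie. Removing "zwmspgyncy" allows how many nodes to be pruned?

After clearing the end-marker at "zwmspgyncy", prune upward until reaching a node still needed by another word.
The suffix "gyncy" (5 nodes) is used only by "zwmspgyncy"; the node for "zwmsp" still has the child "j", so pruning stops there.
Nodes removed: 5

5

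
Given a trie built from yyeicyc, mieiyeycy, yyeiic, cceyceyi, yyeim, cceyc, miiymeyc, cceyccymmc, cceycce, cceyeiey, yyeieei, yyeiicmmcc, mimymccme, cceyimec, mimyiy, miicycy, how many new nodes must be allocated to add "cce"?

"cce" is already a full path in the trie; only an end-marker is added.
No new nodes are needed: 0.

0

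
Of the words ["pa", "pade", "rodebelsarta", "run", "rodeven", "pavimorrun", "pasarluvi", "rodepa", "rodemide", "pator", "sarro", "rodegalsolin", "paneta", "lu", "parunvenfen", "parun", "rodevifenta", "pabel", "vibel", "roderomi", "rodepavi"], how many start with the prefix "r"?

Traverse to the node for "r", then collect every word in that subtree.
Matches: "rodebelsarta", "rodegalsolin", "rodemide", "rodepa", "rodepavi", "roderomi", "rodeven", "rodevifenta", "run"
Count: 9

9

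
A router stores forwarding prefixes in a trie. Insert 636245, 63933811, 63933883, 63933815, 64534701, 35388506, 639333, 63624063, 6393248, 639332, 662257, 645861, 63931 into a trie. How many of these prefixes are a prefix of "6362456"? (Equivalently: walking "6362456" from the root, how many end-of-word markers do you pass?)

1

Check each prefix of "6362456" against the stored set — each match is an end-marker on the path.
Prefixes of the query that are stored words: "636245"
Count: 1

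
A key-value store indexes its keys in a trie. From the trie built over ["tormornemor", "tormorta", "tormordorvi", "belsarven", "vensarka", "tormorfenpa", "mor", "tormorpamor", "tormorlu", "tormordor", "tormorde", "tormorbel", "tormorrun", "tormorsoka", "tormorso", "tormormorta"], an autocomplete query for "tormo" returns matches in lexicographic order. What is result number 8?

DFS of the "tormo" subtree visits, in order: "tormorbel", "tormorde", "tormordor", "tormordorvi", "tormorfenpa", "tormorlu", "tormormorta", "tormornemor", "tormorpamor", "tormorrun", "tormorso", "tormorsoka", "tormorta"
The 8th is tormornemor.

tormornemor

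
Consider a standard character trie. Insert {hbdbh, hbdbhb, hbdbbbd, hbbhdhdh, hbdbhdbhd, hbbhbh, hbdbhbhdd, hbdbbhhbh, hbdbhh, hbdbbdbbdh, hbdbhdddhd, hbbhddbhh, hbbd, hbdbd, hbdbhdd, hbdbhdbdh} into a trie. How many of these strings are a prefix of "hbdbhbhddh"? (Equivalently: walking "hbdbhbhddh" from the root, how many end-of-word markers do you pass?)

Check each prefix of "hbdbhbhddh" against the stored set — each match is an end-marker on the path.
Prefixes of the query that are stored words: "hbdbh", "hbdbhb", "hbdbhbhdd"
Count: 3

3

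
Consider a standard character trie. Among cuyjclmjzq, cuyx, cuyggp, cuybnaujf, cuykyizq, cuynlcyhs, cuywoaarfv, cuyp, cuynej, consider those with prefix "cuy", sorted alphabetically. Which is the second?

cuyggp

Filter for "cuy…" and sort: "cuybnaujf", "cuyggp", "cuyjclmjzq", "cuykyizq", "cuynej", "cuynlcyhs", "cuyp", "cuywoaarfv", "cuyx"
Position 2: cuyggp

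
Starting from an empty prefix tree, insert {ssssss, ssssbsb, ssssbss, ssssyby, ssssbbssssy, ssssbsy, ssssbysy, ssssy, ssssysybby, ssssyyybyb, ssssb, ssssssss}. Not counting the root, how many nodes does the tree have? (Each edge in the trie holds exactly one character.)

Count nodes per top-level branch (shared prefixes stored once):
  's'-branch (ssssb, ssssbbssssy, ssssbsb, ssssbss, ssssbsy, ssssbysy, ssssss, ssssssss, ssssy, ssssyby, ssssysybby, ssssyyybyb): 35 nodes
Sum: 35

35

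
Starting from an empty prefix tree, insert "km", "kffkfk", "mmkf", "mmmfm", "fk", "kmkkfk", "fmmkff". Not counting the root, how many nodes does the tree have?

25

Count nodes per top-level branch (shared prefixes stored once):
  'f'-branch (fk, fmmkff): 7 nodes
  'k'-branch (kffkfk, km, kmkkfk): 11 nodes
  'm'-branch (mmkf, mmmfm): 7 nodes
Sum: 25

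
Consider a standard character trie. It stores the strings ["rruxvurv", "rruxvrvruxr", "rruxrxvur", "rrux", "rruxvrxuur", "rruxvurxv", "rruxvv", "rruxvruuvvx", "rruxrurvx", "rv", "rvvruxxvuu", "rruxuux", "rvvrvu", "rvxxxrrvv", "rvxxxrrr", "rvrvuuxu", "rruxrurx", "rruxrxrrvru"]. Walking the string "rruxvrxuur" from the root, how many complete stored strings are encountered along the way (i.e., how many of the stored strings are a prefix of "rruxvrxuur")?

2

Traverse "rruxvrxuur" character by character; count nodes along the way that are marked as word ends.
Prefixes of the query that are stored words: "rrux", "rruxvrxuur"
Count: 2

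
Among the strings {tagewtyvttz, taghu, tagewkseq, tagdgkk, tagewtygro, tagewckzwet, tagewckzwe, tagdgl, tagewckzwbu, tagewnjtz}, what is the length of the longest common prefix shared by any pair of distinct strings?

Look for the deepest trie node that still has at least two words in its subtree.
e.g. "tagewckzwe" and "tagewckzwet" share the prefix "tagewckzwe" of length 10; no pair shares a longer one.
Longest shared-prefix length: 10

10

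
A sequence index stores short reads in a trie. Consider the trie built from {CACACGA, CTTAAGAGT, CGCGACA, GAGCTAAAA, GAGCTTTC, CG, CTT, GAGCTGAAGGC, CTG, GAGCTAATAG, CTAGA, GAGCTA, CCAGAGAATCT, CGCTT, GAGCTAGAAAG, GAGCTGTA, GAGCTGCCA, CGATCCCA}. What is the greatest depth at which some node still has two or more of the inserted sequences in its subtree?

The deepest shared node is where two words last agree before diverging.
e.g. "GAGCTAAAA" and "GAGCTAATAG" share the prefix "GAGCTAA" of length 7; no pair shares a longer one.
Longest shared-prefix length: 7

7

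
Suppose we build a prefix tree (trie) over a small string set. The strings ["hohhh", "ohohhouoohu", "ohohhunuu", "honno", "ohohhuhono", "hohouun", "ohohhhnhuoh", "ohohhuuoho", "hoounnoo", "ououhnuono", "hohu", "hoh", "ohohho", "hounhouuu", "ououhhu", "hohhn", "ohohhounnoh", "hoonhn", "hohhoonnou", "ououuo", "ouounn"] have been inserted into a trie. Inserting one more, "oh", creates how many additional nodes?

0

"oh" is already a full path in the trie; only an end-marker is added.
No new nodes are needed: 0.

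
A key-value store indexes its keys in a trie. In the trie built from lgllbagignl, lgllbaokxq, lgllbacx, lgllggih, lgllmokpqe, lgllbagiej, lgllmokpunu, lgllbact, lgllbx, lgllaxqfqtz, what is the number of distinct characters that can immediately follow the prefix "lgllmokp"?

2

The children of the "lgllmokp" node are the distinct next characters among strings starting with "lgllmokp".
Characters that immediately follow "lgllmokp" among the stored strings: {q, u}.
That node has 2 child edges.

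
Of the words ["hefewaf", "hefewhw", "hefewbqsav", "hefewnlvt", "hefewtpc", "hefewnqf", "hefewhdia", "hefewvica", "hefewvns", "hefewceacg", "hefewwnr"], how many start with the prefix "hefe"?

Traverse to the node for "hefe", then collect every word in that subtree.
Matches: "hefewaf", "hefewbqsav", "hefewceacg", "hefewhdia", "hefewhw", "hefewnlvt", "hefewnqf", "hefewtpc", "hefewvica", "hefewvns", "hefewwnr"
Count: 11

11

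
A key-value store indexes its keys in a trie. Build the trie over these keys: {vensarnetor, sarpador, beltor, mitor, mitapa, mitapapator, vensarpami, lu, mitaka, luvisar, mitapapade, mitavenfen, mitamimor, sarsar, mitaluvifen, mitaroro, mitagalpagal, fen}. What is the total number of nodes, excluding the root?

89

Trace insertions, counting only characters that open a new branch:
  "vensarnetor" → 11 new (v, e, n, s, a, r, n, e, t, o, r)
  "sarpador" → 8 new (s, a, r, p, a, d, o, r)
  "beltor" → 6 new (b, e, l, t, o, r)
  "mitor" → 5 new (m, i, t, o, r)
  "mitapa" → prefix "mit" already present; 3 new (a, p, a)
  "mitapapator" → prefix "mitapa" already present; 5 new (p, a, t, o, r)
  "vensarpami" → prefix "vensar" already present; 4 new (p, a, m, i)
  "lu" → 2 new (l, u)
  "mitaka" → prefix "mita" already present; 2 new (k, a)
  "luvisar" → prefix "lu" already present; 5 new (v, i, s, a, r)
  "mitapapade" → prefix "mitapapa" already present; 2 new (d, e)
  "mitavenfen" → prefix "mita" already present; 6 new (v, e, n, f, e, n)
  "mitamimor" → prefix "mita" already present; 5 new (m, i, m, o, r)
  "sarsar" → prefix "sar" already present; 3 new (s, a, r)
  "mitaluvifen" → prefix "mita" already present; 7 new (l, u, v, i, f, e, n)
  "mitaroro" → prefix "mita" already present; 4 new (r, o, r, o)
  "mitagalpagal" → prefix "mita" already present; 8 new (g, a, l, p, a, g, a, l)
  "fen" → 3 new (f, e, n)
Total nodes = 11 + 8 + 6 + 5 + 3 + 5 + 4 + 2 + 2 + 5 + 2 + 6 + 5 + 3 + 7 + 4 + 8 + 3 = 89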